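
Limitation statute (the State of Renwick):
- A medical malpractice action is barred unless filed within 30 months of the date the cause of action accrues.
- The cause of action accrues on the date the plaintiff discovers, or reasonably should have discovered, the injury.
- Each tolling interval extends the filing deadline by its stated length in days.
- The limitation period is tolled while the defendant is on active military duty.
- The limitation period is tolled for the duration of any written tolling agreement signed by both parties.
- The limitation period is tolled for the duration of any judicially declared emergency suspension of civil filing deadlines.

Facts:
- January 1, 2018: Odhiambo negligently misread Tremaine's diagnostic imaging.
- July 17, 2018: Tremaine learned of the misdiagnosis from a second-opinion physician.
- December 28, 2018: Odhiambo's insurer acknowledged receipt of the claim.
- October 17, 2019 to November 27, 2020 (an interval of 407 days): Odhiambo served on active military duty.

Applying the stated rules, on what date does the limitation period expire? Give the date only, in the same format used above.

Accrual is tied to discovery, so the period began on July 17, 2018 rather than on January 1, 2018 when the act occurred.
The untolled deadline — 30 months after July 17, 2018 — is January 17, 2021.
Because the defendant's active military service ran from October 17, 2019 to November 27, 2020, the deadline is extended by 407 days to February 28, 2022.
Nothing else in the chronology tolls or restarts the period.

February 28, 2022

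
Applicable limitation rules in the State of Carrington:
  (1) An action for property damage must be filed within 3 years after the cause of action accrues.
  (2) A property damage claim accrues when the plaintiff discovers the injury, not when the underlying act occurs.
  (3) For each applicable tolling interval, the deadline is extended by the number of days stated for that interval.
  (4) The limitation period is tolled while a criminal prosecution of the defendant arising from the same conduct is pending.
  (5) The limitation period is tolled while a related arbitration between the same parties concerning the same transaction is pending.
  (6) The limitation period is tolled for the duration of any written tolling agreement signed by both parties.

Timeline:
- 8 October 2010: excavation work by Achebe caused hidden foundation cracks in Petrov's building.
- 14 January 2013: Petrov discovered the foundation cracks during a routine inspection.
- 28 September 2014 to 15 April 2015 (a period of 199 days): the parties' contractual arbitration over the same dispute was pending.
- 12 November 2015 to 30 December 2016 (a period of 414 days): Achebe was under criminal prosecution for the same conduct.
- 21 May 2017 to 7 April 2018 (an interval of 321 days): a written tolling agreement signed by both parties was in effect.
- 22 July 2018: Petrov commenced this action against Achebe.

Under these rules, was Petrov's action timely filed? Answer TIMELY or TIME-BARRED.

TIMELY

Accrual is tied to discovery, so the period began on 14 January 2013 rather than on 8 October 2010 when the act occurred.
3 years from 14 January 2013 is 14 January 2016.
Because the pending related arbitration ran from 28 September 2014 to 15 April 2015, the deadline is extended by 199 days to 31 July 2016.
Because the pending criminal prosecution ran from 12 November 2015 to 30 December 2016, the deadline is extended by 414 days to 18 September 2017.
Because the written tolling agreement ran from 21 May 2017 to 7 April 2018, the deadline is extended by 321 days to 5 August 2018.
Petrov filed on 22 July 2018, before the 5 August 2018 deadline, so the action is timely.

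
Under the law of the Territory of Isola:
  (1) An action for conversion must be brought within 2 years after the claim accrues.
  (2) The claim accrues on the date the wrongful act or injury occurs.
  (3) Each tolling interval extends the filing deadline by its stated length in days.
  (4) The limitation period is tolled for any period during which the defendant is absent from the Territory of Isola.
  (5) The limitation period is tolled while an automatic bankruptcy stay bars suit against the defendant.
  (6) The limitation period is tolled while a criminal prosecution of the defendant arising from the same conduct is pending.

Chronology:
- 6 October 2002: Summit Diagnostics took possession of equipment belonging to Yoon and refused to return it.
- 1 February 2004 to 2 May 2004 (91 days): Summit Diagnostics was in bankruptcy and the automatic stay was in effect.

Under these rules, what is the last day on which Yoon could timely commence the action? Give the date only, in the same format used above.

The claim accrued on 6 October 2002, when the wrongful act occurred.
The untolled deadline — 2 years after 6 October 2002 — is 6 October 2004.
The automatic bankruptcy stay from 1 February 2004 to 2 May 2004 tolled the period for 91 days, extending the deadline to 5 January 2005.

5 January 2005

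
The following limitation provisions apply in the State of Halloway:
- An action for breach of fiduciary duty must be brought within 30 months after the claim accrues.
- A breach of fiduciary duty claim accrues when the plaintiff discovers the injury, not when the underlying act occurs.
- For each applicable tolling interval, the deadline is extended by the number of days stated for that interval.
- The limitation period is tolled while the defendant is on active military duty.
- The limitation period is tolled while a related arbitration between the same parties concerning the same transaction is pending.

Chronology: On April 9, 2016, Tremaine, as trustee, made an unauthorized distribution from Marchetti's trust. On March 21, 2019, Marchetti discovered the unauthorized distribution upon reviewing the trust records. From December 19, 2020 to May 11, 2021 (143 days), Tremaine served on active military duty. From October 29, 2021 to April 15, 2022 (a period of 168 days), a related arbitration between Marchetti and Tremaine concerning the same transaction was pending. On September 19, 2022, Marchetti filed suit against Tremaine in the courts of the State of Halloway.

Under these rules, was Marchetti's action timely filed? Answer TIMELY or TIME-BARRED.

Under the discovery rule, the claim accrued on March 21, 2019, when Marchetti discovered the injury — not on the April 9, 2016 date of the underlying act.
The untolled deadline — 30 months after March 21, 2019 — is September 21, 2021.
The period was tolled for 143 days by the defendant's active military service (December 19, 2020 to May 11, 2021), pushing the deadline to February 11, 2022.
Because the pending related arbitration ran from October 29, 2021 to April 15, 2022, the deadline is extended by 168 days to July 29, 2022.
Marchetti filed on September 19, 2022, after the July 29, 2022 deadline, so the action is time-barred.

TIME-BARRED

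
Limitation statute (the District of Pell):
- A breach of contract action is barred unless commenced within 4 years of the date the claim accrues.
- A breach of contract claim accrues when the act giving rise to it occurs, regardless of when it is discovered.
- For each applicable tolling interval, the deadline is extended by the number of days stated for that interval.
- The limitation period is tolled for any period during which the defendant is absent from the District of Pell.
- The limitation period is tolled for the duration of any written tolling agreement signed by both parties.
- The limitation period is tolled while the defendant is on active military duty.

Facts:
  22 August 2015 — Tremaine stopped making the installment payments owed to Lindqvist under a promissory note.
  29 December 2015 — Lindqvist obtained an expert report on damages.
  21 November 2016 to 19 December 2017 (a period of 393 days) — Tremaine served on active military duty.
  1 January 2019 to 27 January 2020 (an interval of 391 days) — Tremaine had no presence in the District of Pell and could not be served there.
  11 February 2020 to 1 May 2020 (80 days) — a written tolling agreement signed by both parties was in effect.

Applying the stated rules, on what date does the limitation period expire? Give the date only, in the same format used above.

2 January 2022

The limitation period began to run on 22 August 2015.
4 years from 22 August 2015 is 22 August 2019.
The defendant's active military service from 21 November 2016 to 19 December 2017 tolled the period for 393 days, extending the deadline to 18 September 2020.
The period was tolled for 391 days by the defendant's absence from the jurisdiction (1 January 2019 to 27 January 2020), pushing the deadline to 14 October 2021.
Because the written tolling agreement ran from 11 February 2020 to 1 May 2020, the deadline is extended by 80 days to 2 January 2022.
Nothing else in the chronology tolls or restarts the period.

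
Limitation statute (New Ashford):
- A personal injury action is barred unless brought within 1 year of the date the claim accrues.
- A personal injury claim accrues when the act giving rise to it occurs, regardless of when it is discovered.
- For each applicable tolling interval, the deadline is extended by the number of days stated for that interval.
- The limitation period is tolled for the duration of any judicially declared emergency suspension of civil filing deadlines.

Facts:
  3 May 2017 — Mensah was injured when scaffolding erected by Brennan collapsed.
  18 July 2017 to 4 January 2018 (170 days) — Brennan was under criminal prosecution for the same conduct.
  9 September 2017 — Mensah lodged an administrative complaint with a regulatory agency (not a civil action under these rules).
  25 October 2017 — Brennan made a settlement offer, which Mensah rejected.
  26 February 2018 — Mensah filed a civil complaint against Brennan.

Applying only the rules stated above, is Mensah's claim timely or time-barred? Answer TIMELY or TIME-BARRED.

The limitation period began to run on 3 May 2017.
Adding the 1 year base period to 3 May 2017 gives a deadline of 3 May 2018, before any tolling.
No stated provision tolls the period for a criminal prosecution, so the interval from 18 July 2017 to 4 January 2018 has no effect on the deadline.
None of the other events listed affects the running of the period under the stated rules.
Mensah filed on 26 February 2018, before the 3 May 2018 deadline, so the action is timely.

TIMELY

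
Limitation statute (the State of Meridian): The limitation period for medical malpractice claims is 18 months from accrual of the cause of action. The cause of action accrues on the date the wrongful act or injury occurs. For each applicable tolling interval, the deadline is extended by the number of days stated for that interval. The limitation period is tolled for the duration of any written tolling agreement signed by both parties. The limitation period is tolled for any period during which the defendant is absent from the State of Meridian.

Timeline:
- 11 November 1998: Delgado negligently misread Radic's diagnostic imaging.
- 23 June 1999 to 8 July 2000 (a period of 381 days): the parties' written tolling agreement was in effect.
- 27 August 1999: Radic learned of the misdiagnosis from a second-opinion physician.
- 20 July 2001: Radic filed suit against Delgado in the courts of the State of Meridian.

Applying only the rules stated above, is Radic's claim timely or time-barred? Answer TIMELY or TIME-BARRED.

Because the rule ties accrual to occurrence, the claim accrued on 11 November 1998, not on the 27 August 1999 discovery date.
18 months from 11 November 1998 is 11 May 2000.
Because the written tolling agreement ran from 23 June 1999 to 8 July 2000, the deadline is extended by 381 days to 27 May 2001.
The 20 July 2001 filing falls after the 27 May 2001 deadline; the claim is time-barred.

TIME-BARRED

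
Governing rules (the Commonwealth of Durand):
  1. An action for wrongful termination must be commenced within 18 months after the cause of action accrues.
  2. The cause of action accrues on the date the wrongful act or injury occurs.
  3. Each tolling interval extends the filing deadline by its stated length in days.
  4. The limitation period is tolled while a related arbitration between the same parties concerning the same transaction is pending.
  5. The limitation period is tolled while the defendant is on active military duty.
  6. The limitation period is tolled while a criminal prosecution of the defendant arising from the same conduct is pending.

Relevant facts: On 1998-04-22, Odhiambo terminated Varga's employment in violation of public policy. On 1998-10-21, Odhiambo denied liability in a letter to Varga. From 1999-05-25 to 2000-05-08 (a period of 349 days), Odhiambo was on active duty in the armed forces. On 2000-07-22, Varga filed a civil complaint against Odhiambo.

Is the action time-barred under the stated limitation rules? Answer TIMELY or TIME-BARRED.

TIMELY

The claim accrued on 1998-04-22, when the wrongful act occurred.
Adding the 18 months base period to 1998-04-22 gives a deadline of 1999-10-22, before any tolling.
The period was tolled for 349 days by the defendant's active military service (1999-05-25 to 2000-05-08), pushing the deadline to 2000-10-05.
Nothing else in the chronology tolls or restarts the period.
Varga filed on 2000-07-22, before the 2000-10-05 deadline, so the action is timely.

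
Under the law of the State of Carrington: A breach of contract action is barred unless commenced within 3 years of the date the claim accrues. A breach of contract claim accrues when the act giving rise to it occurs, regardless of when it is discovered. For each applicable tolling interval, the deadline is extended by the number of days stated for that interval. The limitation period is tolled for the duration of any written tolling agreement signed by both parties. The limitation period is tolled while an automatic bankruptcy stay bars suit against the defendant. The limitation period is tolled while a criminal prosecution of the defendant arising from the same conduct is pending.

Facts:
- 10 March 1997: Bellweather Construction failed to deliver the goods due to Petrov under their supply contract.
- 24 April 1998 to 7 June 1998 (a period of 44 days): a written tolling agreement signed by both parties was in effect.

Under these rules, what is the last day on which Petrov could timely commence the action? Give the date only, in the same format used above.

The limitation period began to run on 10 March 1997.
The untolled deadline — 3 years after 10 March 1997 — is 10 March 2000.
Because the written tolling agreement ran from 24 April 1998 to 7 June 1998, the deadline is extended by 44 days to 23 April 2000.

23 April 2000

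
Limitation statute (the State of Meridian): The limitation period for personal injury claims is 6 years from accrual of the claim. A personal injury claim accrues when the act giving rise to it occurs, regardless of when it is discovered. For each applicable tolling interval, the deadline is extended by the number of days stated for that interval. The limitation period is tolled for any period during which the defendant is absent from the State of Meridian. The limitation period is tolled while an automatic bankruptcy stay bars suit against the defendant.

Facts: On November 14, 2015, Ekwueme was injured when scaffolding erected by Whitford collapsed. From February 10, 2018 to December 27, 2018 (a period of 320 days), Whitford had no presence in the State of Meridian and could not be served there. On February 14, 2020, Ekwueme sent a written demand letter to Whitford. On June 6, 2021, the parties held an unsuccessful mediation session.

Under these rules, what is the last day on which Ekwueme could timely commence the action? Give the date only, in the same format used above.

September 30, 2022

The claim accrued on November 14, 2015, the date of the act.
The untolled deadline — 6 years after November 14, 2015 — is November 14, 2021.
The period was tolled for 320 days by the defendant's absence from the jurisdiction (February 10, 2018 to December 27, 2018), pushing the deadline to September 30, 2022.
The other events in the timeline have no effect on the limitation period under the stated rules.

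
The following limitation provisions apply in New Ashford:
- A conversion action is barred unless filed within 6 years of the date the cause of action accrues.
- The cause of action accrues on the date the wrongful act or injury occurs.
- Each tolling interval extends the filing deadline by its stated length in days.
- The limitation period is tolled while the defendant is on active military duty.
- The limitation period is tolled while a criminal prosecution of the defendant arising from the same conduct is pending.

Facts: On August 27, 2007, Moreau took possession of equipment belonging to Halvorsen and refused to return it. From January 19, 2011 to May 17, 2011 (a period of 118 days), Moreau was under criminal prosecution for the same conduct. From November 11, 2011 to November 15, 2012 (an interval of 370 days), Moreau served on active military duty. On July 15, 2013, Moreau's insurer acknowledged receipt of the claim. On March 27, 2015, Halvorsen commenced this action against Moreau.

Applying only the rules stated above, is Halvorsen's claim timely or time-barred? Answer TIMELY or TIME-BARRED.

The cause of action accrued on August 27, 2007, the date of the act.
6 years from August 27, 2007 is August 27, 2013.
Because the pending criminal prosecution ran from January 19, 2011 to May 17, 2011, the deadline is extended by 118 days to December 23, 2013.
The defendant's active military service from November 11, 2011 to November 15, 2012 tolled the period for 370 days, extending the deadline to December 28, 2014.
None of the other events listed affects the running of the period under the stated rules.
The March 27, 2015 filing falls after the December 28, 2014 deadline; the claim is time-barred.

TIME-BARRED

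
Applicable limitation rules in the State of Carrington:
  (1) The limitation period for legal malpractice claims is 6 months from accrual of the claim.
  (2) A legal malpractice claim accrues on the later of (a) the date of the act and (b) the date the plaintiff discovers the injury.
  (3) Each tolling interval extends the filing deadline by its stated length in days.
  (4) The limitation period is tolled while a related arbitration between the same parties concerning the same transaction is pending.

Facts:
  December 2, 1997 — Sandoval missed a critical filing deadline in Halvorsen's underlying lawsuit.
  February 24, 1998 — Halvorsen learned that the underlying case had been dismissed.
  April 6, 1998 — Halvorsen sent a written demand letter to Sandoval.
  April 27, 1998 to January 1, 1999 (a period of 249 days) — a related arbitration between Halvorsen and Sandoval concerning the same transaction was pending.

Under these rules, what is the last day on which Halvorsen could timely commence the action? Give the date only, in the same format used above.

April 30, 1999

Because discovery on February 24, 1998 post-dates the December 2, 1997 act, accrual under the later-of rule falls on February 24, 1998.
Adding the 6 months base period to February 24, 1998 gives a deadline of August 24, 1998, before any tolling.
The period was tolled for 249 days by the pending related arbitration (April 27, 1998 to January 1, 1999), pushing the deadline to April 30, 1999.
Nothing else in the chronology tolls or restarts the period.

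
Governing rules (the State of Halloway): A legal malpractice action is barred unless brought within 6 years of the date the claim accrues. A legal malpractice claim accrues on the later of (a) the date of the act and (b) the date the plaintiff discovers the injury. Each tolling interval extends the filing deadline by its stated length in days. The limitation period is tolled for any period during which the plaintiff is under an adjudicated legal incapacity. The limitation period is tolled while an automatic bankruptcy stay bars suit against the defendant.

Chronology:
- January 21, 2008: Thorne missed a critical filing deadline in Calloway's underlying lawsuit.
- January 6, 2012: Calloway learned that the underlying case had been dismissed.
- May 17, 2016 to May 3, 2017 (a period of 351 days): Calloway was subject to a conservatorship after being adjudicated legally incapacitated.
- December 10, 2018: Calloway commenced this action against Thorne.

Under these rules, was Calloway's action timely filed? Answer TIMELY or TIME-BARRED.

TIMELY

Taking the later of the act (January 21, 2008) and discovery (January 6, 2012), the claim accrued on January 6, 2012.
The untolled deadline — 6 years after January 6, 2012 — is January 6, 2018.
The period was tolled for 351 days by the plaintiff's legal incapacity (May 17, 2016 to May 3, 2017), pushing the deadline to December 23, 2018.
Calloway filed on December 10, 2018, before the December 23, 2018 deadline, so the action is timely.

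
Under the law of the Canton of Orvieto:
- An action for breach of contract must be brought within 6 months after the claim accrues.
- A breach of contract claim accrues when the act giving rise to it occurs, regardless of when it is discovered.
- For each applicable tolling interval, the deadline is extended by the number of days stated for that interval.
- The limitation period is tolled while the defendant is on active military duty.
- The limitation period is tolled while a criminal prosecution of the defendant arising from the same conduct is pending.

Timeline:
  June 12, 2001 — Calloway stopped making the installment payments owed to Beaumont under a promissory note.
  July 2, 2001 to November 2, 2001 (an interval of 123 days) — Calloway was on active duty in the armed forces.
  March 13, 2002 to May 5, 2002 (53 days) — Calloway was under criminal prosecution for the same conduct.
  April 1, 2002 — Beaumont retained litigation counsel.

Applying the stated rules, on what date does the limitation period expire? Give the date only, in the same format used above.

The claim accrued on June 12, 2001, when the wrongful act occurred.
The untolled deadline — 6 months after June 12, 2001 — is December 12, 2001.
The period was tolled for 123 days by the defendant's active military service (July 2, 2001 to November 2, 2001), pushing the deadline to April 14, 2002.
Because the pending criminal prosecution ran from March 13, 2002 to May 5, 2002, the deadline is extended by 53 days to June 6, 2002.
Nothing else in the chronology tolls or restarts the period.

June 6, 2002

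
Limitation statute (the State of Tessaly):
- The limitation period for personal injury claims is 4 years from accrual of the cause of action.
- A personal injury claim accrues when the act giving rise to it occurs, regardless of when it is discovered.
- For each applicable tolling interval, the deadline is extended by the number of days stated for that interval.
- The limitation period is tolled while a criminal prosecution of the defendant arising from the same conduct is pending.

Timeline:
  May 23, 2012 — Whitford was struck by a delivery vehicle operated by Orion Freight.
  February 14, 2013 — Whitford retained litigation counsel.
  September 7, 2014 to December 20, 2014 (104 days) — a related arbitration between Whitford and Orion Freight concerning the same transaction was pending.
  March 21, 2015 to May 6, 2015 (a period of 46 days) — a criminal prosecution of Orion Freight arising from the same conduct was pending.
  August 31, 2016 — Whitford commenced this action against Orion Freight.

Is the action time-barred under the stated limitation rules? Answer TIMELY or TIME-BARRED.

The cause of action accrued on May 23, 2012, the date of the act.
The untolled deadline — 4 years after May 23, 2012 — is May 23, 2016.
The pending criminal prosecution from March 21, 2015 to May 6, 2015 tolled the period for 46 days, extending the deadline to July 8, 2016.
Although a pending arbitration ran from September 7, 2014 to December 20, 2014, the stated rules do not make that a tolling event, so it is disregarded.
Nothing else in the chronology tolls or restarts the period.
The August 31, 2016 filing falls after the July 8, 2016 deadline; the claim is time-barred.

TIME-BARRED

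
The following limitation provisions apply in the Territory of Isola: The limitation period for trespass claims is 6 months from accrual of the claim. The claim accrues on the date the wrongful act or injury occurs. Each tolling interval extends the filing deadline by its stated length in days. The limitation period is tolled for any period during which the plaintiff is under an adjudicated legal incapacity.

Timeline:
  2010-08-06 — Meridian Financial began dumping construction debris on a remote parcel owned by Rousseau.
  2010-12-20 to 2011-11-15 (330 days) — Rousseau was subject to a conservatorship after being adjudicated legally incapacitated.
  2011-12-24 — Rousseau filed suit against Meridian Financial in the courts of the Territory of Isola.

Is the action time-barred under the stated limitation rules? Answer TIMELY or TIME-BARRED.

TIMELY

The limitation period began to run on 2010-08-06.
The untolled deadline — 6 months after 2010-08-06 — is 2011-02-06.
The plaintiff's legal incapacity from 2010-12-20 to 2011-11-15 tolled the period for 330 days, extending the deadline to 2012-01-02.
Filing on 2011-12-24 beat the 2012-01-02 deadline — the action is timely.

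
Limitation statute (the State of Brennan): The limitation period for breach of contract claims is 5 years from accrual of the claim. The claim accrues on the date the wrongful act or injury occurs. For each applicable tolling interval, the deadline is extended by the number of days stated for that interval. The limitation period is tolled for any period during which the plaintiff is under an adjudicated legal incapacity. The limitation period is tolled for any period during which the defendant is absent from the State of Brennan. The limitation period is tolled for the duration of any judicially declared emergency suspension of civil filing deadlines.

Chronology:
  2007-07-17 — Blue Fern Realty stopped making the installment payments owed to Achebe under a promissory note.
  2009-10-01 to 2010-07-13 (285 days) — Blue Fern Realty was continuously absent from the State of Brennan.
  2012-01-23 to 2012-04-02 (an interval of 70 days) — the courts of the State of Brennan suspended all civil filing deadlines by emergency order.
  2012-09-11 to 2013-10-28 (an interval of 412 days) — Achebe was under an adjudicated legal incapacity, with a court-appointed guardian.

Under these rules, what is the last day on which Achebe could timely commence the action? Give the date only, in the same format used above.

The limitation period began to run on 2007-07-17.
The untolled deadline — 5 years after 2007-07-17 — is 2012-07-17.
The defendant's absence from the jurisdiction from 2009-10-01 to 2010-07-13 tolled the period for 285 days, extending the deadline to 2013-04-28.
Because the emergency suspension of filing deadlines ran from 2012-01-23 to 2012-04-02, the deadline is extended by 70 days to 2013-07-07.
The period was tolled for 412 days by the plaintiff's legal incapacity (2012-09-11 to 2013-10-28), pushing the deadline to 2014-08-23.

2014-08-23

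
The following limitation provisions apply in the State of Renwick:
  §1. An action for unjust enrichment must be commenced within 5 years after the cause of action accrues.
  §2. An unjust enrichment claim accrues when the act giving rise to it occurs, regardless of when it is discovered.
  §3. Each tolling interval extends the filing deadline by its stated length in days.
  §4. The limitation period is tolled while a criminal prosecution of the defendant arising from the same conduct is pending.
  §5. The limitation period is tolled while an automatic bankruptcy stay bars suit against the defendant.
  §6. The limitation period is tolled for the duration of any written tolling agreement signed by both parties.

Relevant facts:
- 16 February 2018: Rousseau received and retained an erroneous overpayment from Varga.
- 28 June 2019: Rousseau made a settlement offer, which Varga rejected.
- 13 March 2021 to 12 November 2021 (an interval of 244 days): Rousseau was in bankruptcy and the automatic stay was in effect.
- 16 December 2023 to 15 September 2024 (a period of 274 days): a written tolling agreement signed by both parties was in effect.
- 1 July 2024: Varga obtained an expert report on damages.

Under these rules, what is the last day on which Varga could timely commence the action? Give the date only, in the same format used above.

18 October 2023

The limitation period began to run on 16 February 2018.
Adding the 5 years base period to 16 February 2018 gives a deadline of 16 February 2023, before any tolling.
The period was tolled for 244 days by the automatic bankruptcy stay (13 March 2021 to 12 November 2021), pushing the deadline to 18 October 2023.
The written tolling agreement starting 16 December 2023 came too late — the period had run on 18 October 2023 — and so does not extend the deadline.
The other events in the timeline have no effect on the limitation period under the stated rules.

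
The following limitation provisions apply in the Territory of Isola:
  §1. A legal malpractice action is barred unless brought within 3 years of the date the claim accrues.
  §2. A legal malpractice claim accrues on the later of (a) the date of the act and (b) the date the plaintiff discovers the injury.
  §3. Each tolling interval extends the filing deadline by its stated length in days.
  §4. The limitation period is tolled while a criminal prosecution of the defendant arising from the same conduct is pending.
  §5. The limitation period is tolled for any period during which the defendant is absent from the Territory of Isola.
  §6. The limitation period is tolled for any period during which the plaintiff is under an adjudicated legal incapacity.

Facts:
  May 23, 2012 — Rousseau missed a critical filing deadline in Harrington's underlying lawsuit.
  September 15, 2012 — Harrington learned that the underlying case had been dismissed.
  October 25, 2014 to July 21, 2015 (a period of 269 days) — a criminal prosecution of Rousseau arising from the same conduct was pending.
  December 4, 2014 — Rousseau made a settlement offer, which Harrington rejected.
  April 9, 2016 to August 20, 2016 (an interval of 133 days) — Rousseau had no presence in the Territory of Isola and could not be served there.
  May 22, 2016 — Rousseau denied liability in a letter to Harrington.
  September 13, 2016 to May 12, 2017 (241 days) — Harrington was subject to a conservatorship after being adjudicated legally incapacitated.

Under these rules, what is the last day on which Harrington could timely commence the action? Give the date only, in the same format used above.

June 19, 2017

The claim accrued on September 15, 2012 — the later of the May 23, 2012 act and the September 15, 2012 discovery.
Adding the 3 years base period to September 15, 2012 gives a deadline of September 15, 2015, before any tolling.
Because the pending criminal prosecution ran from October 25, 2014 to July 21, 2015, the deadline is extended by 269 days to June 10, 2016.
Because the defendant's absence from the jurisdiction ran from April 9, 2016 to August 20, 2016, the deadline is extended by 133 days to October 21, 2016.
The period was tolled for 241 days by the plaintiff's legal incapacity (September 13, 2016 to May 12, 2017), pushing the deadline to June 19, 2017.
None of the other events listed affects the running of the period under the stated rules.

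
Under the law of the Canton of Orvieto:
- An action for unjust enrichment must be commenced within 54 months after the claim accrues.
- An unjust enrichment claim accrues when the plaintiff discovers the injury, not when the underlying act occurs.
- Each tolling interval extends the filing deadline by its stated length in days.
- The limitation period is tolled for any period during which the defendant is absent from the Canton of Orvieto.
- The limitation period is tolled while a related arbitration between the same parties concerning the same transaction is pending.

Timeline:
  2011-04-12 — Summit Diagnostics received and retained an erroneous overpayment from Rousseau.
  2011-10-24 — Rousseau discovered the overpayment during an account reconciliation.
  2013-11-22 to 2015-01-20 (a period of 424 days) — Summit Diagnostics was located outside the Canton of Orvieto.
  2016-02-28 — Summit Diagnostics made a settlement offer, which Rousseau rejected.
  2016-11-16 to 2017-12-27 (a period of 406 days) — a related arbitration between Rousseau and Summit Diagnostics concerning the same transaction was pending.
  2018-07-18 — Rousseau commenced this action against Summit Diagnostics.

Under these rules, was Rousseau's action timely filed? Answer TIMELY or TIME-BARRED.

The claim did not accrue until Rousseau discovered the injury on 2011-10-24; the 2011-04-12 act date does not start the clock under the stated rule.
54 months from 2011-10-24 is 2016-04-24.
The defendant's absence from the jurisdiction from 2013-11-22 to 2015-01-20 tolled the period for 424 days, extending the deadline to 2017-06-22.
The pending related arbitration from 2016-11-16 to 2017-12-27 tolled the period for 406 days, extending the deadline to 2018-08-02.
None of the other events listed affects the running of the period under the stated rules.
Rousseau filed on 2018-07-18, before the 2018-08-02 deadline, so the action is timely.

TIMELY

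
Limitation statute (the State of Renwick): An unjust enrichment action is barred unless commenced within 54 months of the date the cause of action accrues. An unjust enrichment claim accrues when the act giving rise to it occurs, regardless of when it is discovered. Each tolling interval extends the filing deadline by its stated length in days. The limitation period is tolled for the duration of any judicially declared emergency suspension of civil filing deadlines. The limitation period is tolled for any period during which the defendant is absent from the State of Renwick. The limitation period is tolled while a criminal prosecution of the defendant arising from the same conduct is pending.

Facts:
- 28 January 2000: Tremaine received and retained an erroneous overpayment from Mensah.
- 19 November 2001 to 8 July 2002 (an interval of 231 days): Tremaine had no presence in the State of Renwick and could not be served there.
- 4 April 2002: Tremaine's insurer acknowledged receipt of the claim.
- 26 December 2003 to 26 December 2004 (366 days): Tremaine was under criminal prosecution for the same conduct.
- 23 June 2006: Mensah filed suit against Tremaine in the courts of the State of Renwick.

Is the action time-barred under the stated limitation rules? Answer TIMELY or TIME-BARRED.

TIME-BARRED

The claim accrued on 28 January 2000, when the wrongful act occurred.
The untolled deadline — 54 months after 28 January 2000 — is 28 July 2004.
Because the defendant's absence from the jurisdiction ran from 19 November 2001 to 8 July 2002, the deadline is extended by 231 days to 16 March 2005.
Because the pending criminal prosecution ran from 26 December 2003 to 26 December 2004, the deadline is extended by 366 days to 17 March 2006.
Nothing else in the chronology tolls or restarts the period.
Filing on 23 June 2006 missed the 17 March 2006 deadline — the action is time-barred.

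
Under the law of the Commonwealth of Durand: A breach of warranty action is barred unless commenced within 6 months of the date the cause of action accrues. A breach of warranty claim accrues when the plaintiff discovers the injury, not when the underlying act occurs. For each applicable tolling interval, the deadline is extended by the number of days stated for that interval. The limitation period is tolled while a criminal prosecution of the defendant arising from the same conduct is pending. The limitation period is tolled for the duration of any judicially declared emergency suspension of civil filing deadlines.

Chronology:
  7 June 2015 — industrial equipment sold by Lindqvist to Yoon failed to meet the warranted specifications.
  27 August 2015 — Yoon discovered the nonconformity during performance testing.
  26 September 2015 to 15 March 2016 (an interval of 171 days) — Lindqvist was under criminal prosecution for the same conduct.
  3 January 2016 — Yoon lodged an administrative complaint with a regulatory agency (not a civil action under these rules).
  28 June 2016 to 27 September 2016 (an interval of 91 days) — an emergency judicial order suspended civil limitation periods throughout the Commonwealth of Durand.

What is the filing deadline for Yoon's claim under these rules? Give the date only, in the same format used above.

Accrual is tied to discovery, so the period began on 27 August 2015 rather than on 7 June 2015 when the act occurred.
The untolled deadline — 6 months after 27 August 2015 — is 27 February 2016.
The period was tolled for 171 days by the pending criminal prosecution (26 September 2015 to 15 March 2016), pushing the deadline to 16 August 2016.
The emergency suspension of filing deadlines from 28 June 2016 to 27 September 2016 tolled the period for 91 days, extending the deadline to 15 November 2016.
None of the other events listed affects the running of the period under the stated rules.

15 November 2016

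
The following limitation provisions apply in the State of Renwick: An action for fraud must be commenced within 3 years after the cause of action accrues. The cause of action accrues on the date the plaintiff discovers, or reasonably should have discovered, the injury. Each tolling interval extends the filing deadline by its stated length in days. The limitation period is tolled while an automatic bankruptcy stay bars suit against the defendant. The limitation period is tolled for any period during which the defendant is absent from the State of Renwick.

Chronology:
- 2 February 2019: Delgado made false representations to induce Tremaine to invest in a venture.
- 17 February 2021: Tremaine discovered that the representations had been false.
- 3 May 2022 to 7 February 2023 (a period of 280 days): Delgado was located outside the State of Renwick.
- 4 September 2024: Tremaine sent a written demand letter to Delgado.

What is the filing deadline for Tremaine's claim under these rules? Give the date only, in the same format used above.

Accrual is tied to discovery, so the period began on 17 February 2021 rather than on 2 February 2019 when the act occurred.
Adding the 3 years base period to 17 February 2021 gives a deadline of 17 February 2024, before any tolling.
Because the defendant's absence from the jurisdiction ran from 3 May 2022 to 7 February 2023, the deadline is extended by 280 days to 23 November 2024.
None of the other events listed affects the running of the period under the stated rules.

23 November 2024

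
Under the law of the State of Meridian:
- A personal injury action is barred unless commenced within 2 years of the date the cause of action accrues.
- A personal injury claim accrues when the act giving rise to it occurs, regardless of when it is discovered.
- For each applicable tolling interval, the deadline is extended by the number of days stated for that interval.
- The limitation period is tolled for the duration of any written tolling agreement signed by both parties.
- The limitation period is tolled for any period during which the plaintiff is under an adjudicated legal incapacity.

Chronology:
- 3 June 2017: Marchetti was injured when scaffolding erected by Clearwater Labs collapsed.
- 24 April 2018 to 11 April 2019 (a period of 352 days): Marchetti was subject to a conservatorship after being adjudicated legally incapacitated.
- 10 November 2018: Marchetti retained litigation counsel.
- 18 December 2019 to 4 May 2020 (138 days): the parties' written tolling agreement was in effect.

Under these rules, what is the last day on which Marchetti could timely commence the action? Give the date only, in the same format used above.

The claim accrued on 3 June 2017, when the wrongful act occurred.
Adding the 2 years base period to 3 June 2017 gives a deadline of 3 June 2019, before any tolling.
The plaintiff's legal incapacity from 24 April 2018 to 11 April 2019 tolled the period for 352 days, extending the deadline to 20 May 2020.
The written tolling agreement from 18 December 2019 to 4 May 2020 tolled the period for 138 days, extending the deadline to 5 October 2020.
None of the other events listed affects the running of the period under the stated rules.

5 October 2020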